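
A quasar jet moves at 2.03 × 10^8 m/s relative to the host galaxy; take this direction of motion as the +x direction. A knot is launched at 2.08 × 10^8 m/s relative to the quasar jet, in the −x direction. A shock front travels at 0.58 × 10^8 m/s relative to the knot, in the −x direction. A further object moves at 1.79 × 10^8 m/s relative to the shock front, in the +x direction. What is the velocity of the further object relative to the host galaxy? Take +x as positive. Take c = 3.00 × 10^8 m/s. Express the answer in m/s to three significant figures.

Apply u = (u' + v)/(1 + u'v/c²) successively, working outward toward the host galaxy.
(Dividing each given speed by c = 3.00 × 10^8 m/s to work in units of c.)
Start: velocity of the quasar jet relative to the host galaxy = 0.6767c.
Compose with the knot (u' = -0.693 in the quasar jet frame): u_1 = (-0.693 + 0.677) / (1 + (-0.693)·0.677) = -0.0167/0.5308 = -0.0314.
Compose with the shock front (u' = -0.193 in the knot frame): u_2 = (-0.193 + (-0.031)) / (1 + (-0.193)·(-0.031)) = -0.2247/1.0061 = -0.2234.
Compose with the further object (u' = 0.597 in the shock front frame): u_3 = (0.597 + (-0.223)) / (1 + 0.597·(-0.223)) = 0.3733/0.8667 = 0.4307.
So u = 0.4307 × 3.00 × 10^8 m/s.

+1.29 × 10^8 m/s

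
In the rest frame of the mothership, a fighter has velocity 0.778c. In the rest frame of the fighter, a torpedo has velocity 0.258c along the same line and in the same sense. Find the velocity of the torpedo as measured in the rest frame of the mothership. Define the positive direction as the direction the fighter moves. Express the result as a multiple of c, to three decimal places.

With v = 0.778 and u' = 0.258 (in units of c),
u = (u' + v)/(1 + u'v/c²):
u = (0.258 + 0.778) / (1 + 0.258·0.778) = 1.0360/1.2007 = 0.8628
(Galilean addition would give +1.036c, exceeding c.)

0.863c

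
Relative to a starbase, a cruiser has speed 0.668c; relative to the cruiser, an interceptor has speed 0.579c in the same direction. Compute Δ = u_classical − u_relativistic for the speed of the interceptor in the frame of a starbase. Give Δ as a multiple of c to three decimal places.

Δ = 0.348c

Galilean: u_cl = 0.579 + 0.668 = 1.2470.
Relativistic: u_rel = (0.579 + 0.668) / (1 + 0.579·0.668) = 1.2470/1.3868 = 0.8992.
Δ = 1.2470 − 0.8992 = 0.3478.
(The classical prediction exceeds c; the relativistic result does not.)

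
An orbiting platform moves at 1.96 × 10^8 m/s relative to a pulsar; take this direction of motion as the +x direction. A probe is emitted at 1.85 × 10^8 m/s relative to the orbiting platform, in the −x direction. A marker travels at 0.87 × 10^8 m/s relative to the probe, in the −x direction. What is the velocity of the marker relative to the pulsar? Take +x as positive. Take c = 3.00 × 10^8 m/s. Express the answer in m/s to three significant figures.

-6.98 × 10^7 m/s

Apply u = (u' + v)/(1 + u'v/c²) successively, working outward toward the pulsar.
(Dividing each given speed by c = 3.00 × 10^8 m/s to work in units of c.)
Start: velocity of the orbiting platform relative to the pulsar = 0.6533c.
Compose with the probe (u' = -0.617 in the orbiting platform frame): u_1 = (-0.617 + 0.653) / (1 + (-0.617)·0.653) = 0.0367/0.5971 = 0.0614.
Compose with the marker (u' = -0.290 in the probe frame): u_2 = (-0.290 + 0.061) / (1 + (-0.290)·0.061) = -0.2286/0.9822 = -0.2327.
So u = -0.2327 × 3.00 × 10^8 m/s.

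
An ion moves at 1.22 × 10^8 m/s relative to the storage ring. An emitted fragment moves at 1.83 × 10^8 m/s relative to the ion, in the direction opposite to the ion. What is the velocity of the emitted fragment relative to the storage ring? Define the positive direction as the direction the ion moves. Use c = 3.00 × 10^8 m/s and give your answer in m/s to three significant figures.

In units of c (dividing by 3.00 × 10^8 m/s): v = 0.407, u' = -0.610.
u = (u' + v)/(1 + u'v/c²):
u = (-0.610 + 0.407) / (1 + (-0.610)·0.407) = -0.2033/0.7519 = -0.2704
(Galilean addition would give -0.203c.)
Converting back: u = -0.2704 × 3.00 × 10^8 m/s.

-8.11 × 10^7 m/s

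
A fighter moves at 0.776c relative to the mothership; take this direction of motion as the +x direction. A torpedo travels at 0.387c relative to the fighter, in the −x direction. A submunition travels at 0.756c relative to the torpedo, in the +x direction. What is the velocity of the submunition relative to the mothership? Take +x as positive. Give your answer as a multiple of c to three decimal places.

Apply u = (u' + v)/(1 + u'v/c²) successively, working outward toward the mothership.
Start: velocity of the fighter relative to the mothership = 0.7760c.
Compose with the torpedo (u' = -0.387 in the fighter frame): u_1 = (-0.387 + 0.776) / (1 + (-0.387)·0.776) = 0.3890/0.6997 = 0.5560.
Compose with the submunition (u' = 0.756 in the torpedo frame): u_2 = (0.756 + 0.556) / (1 + 0.756·0.556) = 1.3120/1.4203 = 0.9237.

+0.924c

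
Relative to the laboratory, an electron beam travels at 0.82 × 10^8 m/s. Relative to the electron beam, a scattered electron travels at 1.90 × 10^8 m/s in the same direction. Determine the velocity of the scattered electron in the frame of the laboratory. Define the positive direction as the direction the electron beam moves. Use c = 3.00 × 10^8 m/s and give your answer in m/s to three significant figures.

2.32 × 10^8 m/s

In units of c (dividing by 3.00 × 10^8 m/s): v = 0.273, u' = 0.633.
u = (u' + v)/(1 + u'v/c²):
u = (0.633 + 0.273) / (1 + 0.633·0.273) = 0.9067/1.1731 = 0.7729
(Galilean addition would give +0.907c.)
Converting back: u = 0.7729 × 3.00 × 10^8 m/s.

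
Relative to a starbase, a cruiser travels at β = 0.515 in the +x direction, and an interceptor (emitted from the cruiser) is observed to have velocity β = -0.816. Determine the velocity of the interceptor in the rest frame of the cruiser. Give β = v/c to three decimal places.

β = -0.937

Invert the composition law: u' = (u − v)/(1 − uv/c²).
u' = (-0.816 − 0.515) / (1 − (-0.816)(0.515)) = -1.3310/1.4202 = -0.9372.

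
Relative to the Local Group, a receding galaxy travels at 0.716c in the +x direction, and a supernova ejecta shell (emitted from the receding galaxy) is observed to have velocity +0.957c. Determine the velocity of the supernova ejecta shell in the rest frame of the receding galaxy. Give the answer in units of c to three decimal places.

+0.766c

Invert the composition law: u' = (u − v)/(1 − uv/c²).
u' = (0.957 − 0.716) / (1 − (0.957)(0.716)) = 0.2410/0.3148 = 0.7656.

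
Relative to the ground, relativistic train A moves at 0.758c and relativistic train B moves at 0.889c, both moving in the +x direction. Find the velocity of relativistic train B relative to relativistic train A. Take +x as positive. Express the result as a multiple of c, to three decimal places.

+0.402c

β_A = 0.758, β_B = 0.889.
Transform to A's frame with the inverse velocity-addition law: u' = (u − v)/(1 − uv/c²), taking u = β_B and v = β_A.
u' = (0.889 − 0.758) / (1 − (0.758)(0.889)) = 0.1310/0.3261 = 0.4017.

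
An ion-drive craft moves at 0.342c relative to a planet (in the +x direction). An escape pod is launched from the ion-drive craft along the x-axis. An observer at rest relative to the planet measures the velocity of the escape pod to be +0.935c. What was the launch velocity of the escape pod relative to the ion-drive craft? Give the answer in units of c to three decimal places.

Invert the composition law: u' = (u − v)/(1 − uv/c²).
u' = (0.935 − 0.342) / (1 − (0.935)(0.342)) = 0.5930/0.6802 = 0.8718.

+0.872c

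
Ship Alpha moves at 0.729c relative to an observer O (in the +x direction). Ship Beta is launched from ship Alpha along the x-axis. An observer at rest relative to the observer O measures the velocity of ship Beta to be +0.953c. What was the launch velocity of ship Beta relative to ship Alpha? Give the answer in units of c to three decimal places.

Invert the composition law: u' = (u − v)/(1 − uv/c²).
u' = (0.953 − 0.729) / (1 − (0.953)(0.729)) = 0.2240/0.3053 = 0.7338.

+0.734c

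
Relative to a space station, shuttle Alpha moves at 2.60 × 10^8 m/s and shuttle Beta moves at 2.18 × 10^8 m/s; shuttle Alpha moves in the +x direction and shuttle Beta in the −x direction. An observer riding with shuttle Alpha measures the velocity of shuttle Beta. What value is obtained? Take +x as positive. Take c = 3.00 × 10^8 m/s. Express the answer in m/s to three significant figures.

-2.93 × 10^8 m/s

β_A = 0.867, β_B = -0.727 (dividing each by c = 3.00 × 10^8 m/s).
Transform to A's frame with the inverse velocity-addition law: u' = (u − v)/(1 − uv/c²), taking u = β_B and v = β_A.
u' = (-0.727 − 0.867) / (1 − (0.867)(-0.727)) = -1.5933/1.6298 = -0.9776.
u' = -0.9776 × 3.00 × 10^8 m/s.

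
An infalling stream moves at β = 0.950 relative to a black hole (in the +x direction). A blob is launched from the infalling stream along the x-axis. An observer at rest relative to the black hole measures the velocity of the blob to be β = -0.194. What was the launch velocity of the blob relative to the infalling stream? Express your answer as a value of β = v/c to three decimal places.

Invert the composition law: u' = (u − v)/(1 − uv/c²).
u' = (-0.194 − 0.950) / (1 − (-0.194)(0.950)) = -1.1440/1.1843 = -0.9660.

β = -0.966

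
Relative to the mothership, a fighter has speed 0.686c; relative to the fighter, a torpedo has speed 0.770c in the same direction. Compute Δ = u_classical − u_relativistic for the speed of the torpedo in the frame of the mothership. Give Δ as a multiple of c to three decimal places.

Δ = 0.503c

Galilean: u_cl = 0.770 + 0.686 = 1.4560.
Relativistic: u_rel = (0.770 + 0.686) / (1 + 0.770·0.686) = 1.4560/1.5282 = 0.9527.
Δ = 1.4560 − 0.9527 = 0.5033.
(The classical prediction exceeds c; the relativistic result does not.)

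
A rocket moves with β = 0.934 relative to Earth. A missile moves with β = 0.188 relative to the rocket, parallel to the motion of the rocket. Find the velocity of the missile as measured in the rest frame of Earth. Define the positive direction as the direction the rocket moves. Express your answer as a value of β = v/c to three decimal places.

β = 0.954

With v = 0.934 and u' = 0.188 (in units of c),
u = (u' + v)/(1 + u'v/c²):
u = (0.188 + 0.934) / (1 + 0.188·0.934) = 1.1220/1.1756 = 0.9544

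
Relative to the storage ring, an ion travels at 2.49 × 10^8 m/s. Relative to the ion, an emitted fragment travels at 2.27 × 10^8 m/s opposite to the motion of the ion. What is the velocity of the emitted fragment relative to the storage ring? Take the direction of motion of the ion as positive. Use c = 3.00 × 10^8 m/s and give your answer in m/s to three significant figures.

+5.91 × 10^7 m/s

In units of c (dividing by 3.00 × 10^8 m/s): v = 0.830, u' = -0.757.
u = (u' + v)/(1 + u'v/c²):
u = (-0.757 + 0.830) / (1 + (-0.757)·0.830) = 0.0733/0.3720 = 0.1972
(Galilean addition would give +0.073c.)
Converting back: u = 0.1972 × 3.00 × 10^8 m/s.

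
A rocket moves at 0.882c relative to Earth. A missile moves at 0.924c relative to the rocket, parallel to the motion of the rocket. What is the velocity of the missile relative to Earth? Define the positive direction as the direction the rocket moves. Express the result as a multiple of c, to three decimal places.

0.995c

With v = 0.882 and u' = 0.924 (in units of c),
u = (u' + v)/(1 + u'v/c²):
u = (0.924 + 0.882) / (1 + 0.924·0.882) = 1.8060/1.8150 = 0.9951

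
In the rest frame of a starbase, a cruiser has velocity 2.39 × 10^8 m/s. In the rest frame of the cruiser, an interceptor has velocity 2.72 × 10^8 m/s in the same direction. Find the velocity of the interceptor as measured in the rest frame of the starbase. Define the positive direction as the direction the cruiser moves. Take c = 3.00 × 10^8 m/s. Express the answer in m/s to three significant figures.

2.97 × 10^8 m/s

In units of c (dividing by 3.00 × 10^8 m/s): v = 0.797, u' = 0.907.
u = (u' + v)/(1 + u'v/c²):
u = (0.907 + 0.797) / (1 + 0.907·0.797) = 1.7033/1.7223 = 0.9890
(Galilean addition would give +1.703c, exceeding c.)
Converting back: u = 0.9890 × 3.00 × 10^8 m/s.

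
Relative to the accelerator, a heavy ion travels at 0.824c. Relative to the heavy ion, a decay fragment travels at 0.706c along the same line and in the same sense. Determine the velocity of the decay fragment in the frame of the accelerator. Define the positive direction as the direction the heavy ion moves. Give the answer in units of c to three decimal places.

With v = 0.824 and u' = 0.706 (in units of c),
u = (u' + v)/(1 + u'v/c²):
u = (0.706 + 0.824) / (1 + 0.706·0.824) = 1.5300/1.5817 = 0.9673

0.967c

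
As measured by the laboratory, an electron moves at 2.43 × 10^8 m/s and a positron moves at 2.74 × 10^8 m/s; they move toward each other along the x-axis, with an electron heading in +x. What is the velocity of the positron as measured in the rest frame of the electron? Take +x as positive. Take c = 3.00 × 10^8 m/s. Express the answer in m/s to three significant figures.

β_A = 0.810, β_B = -0.913 (dividing each by c = 3.00 × 10^8 m/s).
Transform to A's frame with the inverse velocity-addition law: u' = (u − v)/(1 − uv/c²), taking u = β_B and v = β_A.
u' = (-0.913 − 0.810) / (1 − (0.810)(-0.913)) = -1.7233/1.7398 = -0.9905.
u' = -0.9905 × 3.00 × 10^8 m/s.

-2.97 × 10^8 m/s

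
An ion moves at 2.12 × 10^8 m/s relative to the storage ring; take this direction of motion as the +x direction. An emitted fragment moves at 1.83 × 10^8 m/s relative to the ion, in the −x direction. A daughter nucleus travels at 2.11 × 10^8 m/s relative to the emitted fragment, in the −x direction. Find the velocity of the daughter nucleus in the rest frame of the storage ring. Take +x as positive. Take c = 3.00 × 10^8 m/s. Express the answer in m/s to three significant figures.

-1.82 × 10^8 m/s

Apply u = (u' + v)/(1 + u'v/c²) successively, working outward toward the storage ring.
(Dividing each given speed by c = 3.00 × 10^8 m/s to work in units of c.)
Start: velocity of the ion relative to the storage ring = 0.7067c.
Compose with the emitted fragment (u' = -0.610 in the ion frame): u_1 = (-0.610 + 0.707) / (1 + (-0.610)·0.707) = 0.0967/0.5689 = 0.1699.
Compose with the daughter nucleus (u' = -0.703 in the emitted fragment frame): u_2 = (-0.703 + 0.170) / (1 + (-0.703)·0.170) = -0.5334/0.8805 = -0.6058.
So u = -0.6058 × 3.00 × 10^8 m/s.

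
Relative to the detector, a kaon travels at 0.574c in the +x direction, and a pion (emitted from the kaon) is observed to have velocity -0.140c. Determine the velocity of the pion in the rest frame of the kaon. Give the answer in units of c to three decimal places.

Invert the composition law: u' = (u − v)/(1 − uv/c²).
u' = (-0.140 − 0.574) / (1 − (-0.140)(0.574)) = -0.7140/1.0804 = -0.6609.

-0.661c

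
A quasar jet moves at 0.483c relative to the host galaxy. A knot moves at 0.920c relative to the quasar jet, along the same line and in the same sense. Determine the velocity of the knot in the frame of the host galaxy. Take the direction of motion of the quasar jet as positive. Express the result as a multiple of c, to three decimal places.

With v = 0.483 and u' = 0.920 (in units of c),
u = (u' + v)/(1 + u'v/c²):
u = (0.920 + 0.483) / (1 + 0.920·0.483) = 1.4030/1.4444 = 0.9714

0.971c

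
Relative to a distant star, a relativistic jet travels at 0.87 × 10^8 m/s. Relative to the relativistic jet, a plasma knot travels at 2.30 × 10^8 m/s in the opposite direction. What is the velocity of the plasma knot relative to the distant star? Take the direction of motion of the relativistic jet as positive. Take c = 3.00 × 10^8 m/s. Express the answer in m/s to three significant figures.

-1.84 × 10^8 m/s

In units of c (dividing by 3.00 × 10^8 m/s): v = 0.290, u' = -0.767.
u = (u' + v)/(1 + u'v/c²):
u = (-0.767 + 0.290) / (1 + (-0.767)·0.290) = -0.4767/0.7777 = -0.6129
Converting back: u = -0.6129 × 3.00 × 10^8 m/s.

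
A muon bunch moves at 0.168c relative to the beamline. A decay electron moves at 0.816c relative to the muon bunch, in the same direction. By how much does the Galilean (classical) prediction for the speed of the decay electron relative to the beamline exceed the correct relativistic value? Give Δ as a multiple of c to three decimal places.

Galilean: u_cl = 0.816 + 0.168 = 0.9840.
Relativistic: u_rel = (0.816 + 0.168) / (1 + 0.816·0.168) = 0.9840/1.1371 = 0.8654.
Δ = 0.9840 − 0.8654 = 0.1186.

Δ = 0.119c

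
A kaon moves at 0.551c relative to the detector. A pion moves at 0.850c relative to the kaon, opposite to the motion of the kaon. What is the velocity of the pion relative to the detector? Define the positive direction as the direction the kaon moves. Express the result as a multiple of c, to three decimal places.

-0.562c

With v = 0.551 and u' = -0.850 (in units of c),
u = (u' + v)/(1 + u'v/c²):
u = (-0.850 + 0.551) / (1 + (-0.850)·0.551) = -0.2990/0.5316 = -0.5624
(Galilean addition would give -0.299c.)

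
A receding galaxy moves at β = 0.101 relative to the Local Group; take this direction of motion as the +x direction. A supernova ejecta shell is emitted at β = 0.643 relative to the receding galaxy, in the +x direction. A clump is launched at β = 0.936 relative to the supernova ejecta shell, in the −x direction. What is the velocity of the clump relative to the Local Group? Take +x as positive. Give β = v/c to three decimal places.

β = -0.686

Apply u = (u' + v)/(1 + u'v/c²) successively, working outward toward the Local Group.
Start: velocity of the receding galaxy relative to the Local Group = 0.1010c.
Compose with the supernova ejecta shell (u' = 0.643 in the receding galaxy frame): u_1 = (0.643 + 0.101) / (1 + 0.643·0.101) = 0.7440/1.0649 = 0.6986.
Compose with the clump (u' = -0.936 in the supernova ejecta shell frame): u_2 = (-0.936 + 0.699) / (1 + (-0.936)·0.699) = -0.2374/0.3461 = -0.6859.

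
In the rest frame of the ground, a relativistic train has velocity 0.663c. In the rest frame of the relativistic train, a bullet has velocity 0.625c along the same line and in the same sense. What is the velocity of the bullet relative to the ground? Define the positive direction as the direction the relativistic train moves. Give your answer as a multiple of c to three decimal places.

With v = 0.663 and u' = 0.625 (in units of c),
u = (u' + v)/(1 + u'v/c²):
u = (0.625 + 0.663) / (1 + 0.625·0.663) = 1.2880/1.4144 = 0.9106
(Galilean addition would give +1.288c, exceeding c.)

0.911c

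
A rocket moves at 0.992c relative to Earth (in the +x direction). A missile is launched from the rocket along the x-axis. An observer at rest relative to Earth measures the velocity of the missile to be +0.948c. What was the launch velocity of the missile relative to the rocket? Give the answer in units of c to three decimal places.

Invert the composition law: u' = (u − v)/(1 − uv/c²).
u' = (0.948 − 0.992) / (1 − (0.948)(0.992)) = -0.0440/0.0596 = -0.7385.

-0.738c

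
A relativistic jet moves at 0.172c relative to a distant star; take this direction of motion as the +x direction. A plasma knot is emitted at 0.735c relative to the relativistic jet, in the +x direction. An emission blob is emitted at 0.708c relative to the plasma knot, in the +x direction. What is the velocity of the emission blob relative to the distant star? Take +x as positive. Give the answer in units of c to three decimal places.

0.964c

Apply u = (u' + v)/(1 + u'v/c²) successively, working outward toward the distant star.
Start: velocity of the relativistic jet relative to the distant star = 0.1720c.
Compose with the plasma knot (u' = 0.735 in the relativistic jet frame): u_1 = (0.735 + 0.172) / (1 + 0.735·0.172) = 0.9070/1.1264 = 0.8052.
Compose with the emission blob (u' = 0.708 in the plasma knot frame): u_2 = (0.708 + 0.805) / (1 + 0.708·0.805) = 1.5132/1.5701 = 0.9638.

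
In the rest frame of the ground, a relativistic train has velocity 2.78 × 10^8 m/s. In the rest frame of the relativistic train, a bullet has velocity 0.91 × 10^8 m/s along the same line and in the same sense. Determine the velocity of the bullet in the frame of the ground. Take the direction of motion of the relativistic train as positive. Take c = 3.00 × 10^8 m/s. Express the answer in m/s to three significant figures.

In units of c (dividing by 3.00 × 10^8 m/s): v = 0.927, u' = 0.303.
u = (u' + v)/(1 + u'v/c²):
u = (0.303 + 0.927) / (1 + 0.303·0.927) = 1.2300/1.2811 = 0.9601
(Galilean addition would give +1.230c, exceeding c.)
Converting back: u = 0.9601 × 3.00 × 10^8 m/s.

2.88 × 10^8 m/s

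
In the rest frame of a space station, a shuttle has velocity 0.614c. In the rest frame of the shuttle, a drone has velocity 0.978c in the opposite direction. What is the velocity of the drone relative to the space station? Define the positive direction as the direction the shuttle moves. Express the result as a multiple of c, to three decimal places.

With v = 0.614 and u' = -0.978 (in units of c),
u = (u' + v)/(1 + u'v/c²):
u = (-0.978 + 0.614) / (1 + (-0.978)·0.614) = -0.3640/0.3995 = -0.9111

-0.911c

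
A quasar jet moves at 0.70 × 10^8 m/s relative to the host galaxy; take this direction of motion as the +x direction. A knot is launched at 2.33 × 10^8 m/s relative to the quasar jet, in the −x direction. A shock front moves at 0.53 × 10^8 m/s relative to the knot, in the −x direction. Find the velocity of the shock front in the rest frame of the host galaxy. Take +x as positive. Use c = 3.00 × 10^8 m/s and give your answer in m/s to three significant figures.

-2.26 × 10^8 m/s

Apply u = (u' + v)/(1 + u'v/c²) successively, working outward toward the host galaxy.
(Dividing each given speed by c = 3.00 × 10^8 m/s to work in units of c.)
Start: velocity of the quasar jet relative to the host galaxy = 0.2333c.
Compose with the knot (u' = -0.777 in the quasar jet frame): u_1 = (-0.777 + 0.233) / (1 + (-0.777)·0.233) = -0.5433/0.8188 = -0.6636.
Compose with the shock front (u' = -0.177 in the knot frame): u_2 = (-0.177 + (-0.664)) / (1 + (-0.177)·(-0.664)) = -0.8403/1.1172 = -0.7521.
So u = -0.7521 × 3.00 × 10^8 m/s.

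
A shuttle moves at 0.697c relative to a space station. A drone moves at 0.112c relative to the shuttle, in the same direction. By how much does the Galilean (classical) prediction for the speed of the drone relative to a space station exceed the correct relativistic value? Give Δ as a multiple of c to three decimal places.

Galilean: u_cl = 0.112 + 0.697 = 0.8090.
Relativistic: u_rel = (0.112 + 0.697) / (1 + 0.112·0.697) = 0.8090/1.0781 = 0.7504.
Δ = 0.8090 − 0.7504 = 0.0586.

Δ = 0.059c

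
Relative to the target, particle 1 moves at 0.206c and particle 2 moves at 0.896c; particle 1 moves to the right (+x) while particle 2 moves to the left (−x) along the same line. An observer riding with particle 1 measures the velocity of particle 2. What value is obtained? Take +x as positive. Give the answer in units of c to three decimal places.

β_A = 0.206, β_B = -0.896.
Transform to A's frame with the inverse velocity-addition law: u' = (u − v)/(1 − uv/c²), taking u = β_B and v = β_A.
u' = (-0.896 − 0.206) / (1 − (0.206)(-0.896)) = -1.1020/1.1846 = -0.9303.

-0.930c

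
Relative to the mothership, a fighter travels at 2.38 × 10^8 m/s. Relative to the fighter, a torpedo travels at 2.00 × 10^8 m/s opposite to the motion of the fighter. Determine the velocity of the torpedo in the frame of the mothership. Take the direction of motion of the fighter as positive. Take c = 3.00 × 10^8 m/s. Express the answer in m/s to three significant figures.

+8.07 × 10^7 m/s

In units of c (dividing by 3.00 × 10^8 m/s): v = 0.793, u' = -0.667.
u = (u' + v)/(1 + u'v/c²):
u = (-0.667 + 0.793) / (1 + (-0.667)·0.793) = 0.1267/0.4711 = 0.2689
Converting back: u = 0.2689 × 3.00 × 10^8 m/s.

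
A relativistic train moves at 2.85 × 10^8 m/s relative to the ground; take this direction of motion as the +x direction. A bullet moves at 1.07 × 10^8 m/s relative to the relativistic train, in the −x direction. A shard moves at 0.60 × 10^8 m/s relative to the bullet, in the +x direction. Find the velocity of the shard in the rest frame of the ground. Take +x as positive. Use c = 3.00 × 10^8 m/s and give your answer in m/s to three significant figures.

+2.79 × 10^8 m/s

Apply u = (u' + v)/(1 + u'v/c²) successively, working outward toward the ground.
(Dividing each given speed by c = 3.00 × 10^8 m/s to work in units of c.)
Start: velocity of the relativistic train relative to the ground = 0.9500c.
Compose with the bullet (u' = -0.357 in the relativistic train frame): u_1 = (-0.357 + 0.950) / (1 + (-0.357)·0.950) = 0.5933/0.6612 = 0.8974.
Compose with the shard (u' = 0.200 in the bullet frame): u_2 = (0.200 + 0.897) / (1 + 0.200·0.897) = 1.0974/1.1795 = 0.9304.
So u = 0.9304 × 3.00 × 10^8 m/s.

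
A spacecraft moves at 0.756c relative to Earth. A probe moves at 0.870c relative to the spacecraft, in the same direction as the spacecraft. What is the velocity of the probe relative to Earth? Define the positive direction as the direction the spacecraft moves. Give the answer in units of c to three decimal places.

With v = 0.756 and u' = 0.870 (in units of c),
u = (u' + v)/(1 + u'v/c²):
u = (0.870 + 0.756) / (1 + 0.870·0.756) = 1.6260/1.6577 = 0.9809
(Galilean addition would give +1.626c, exceeding c.)

0.981c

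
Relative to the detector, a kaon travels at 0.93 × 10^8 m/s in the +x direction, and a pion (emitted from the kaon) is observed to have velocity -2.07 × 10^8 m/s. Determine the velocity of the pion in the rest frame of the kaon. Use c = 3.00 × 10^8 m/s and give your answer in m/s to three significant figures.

-2.47 × 10^8 m/s

v = 0.310c, u = -0.690c.
Invert the composition law: u' = (u − v)/(1 − uv/c²).
u' = (-0.690 − 0.310) / (1 − (-0.690)(0.310)) = -1.0000/1.2139 = -0.8238.
u' = -0.8238 × 3.00 × 10^8 m/s.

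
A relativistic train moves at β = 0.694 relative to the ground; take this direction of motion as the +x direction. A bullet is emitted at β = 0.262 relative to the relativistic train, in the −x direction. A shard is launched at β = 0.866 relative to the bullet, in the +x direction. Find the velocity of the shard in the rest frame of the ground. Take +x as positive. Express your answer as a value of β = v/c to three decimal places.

Apply u = (u' + v)/(1 + u'v/c²) successively, working outward toward the ground.
Start: velocity of the relativistic train relative to the ground = 0.6940c.
Compose with the bullet (u' = -0.262 in the relativistic train frame): u_1 = (-0.262 + 0.694) / (1 + (-0.262)·0.694) = 0.4320/0.8182 = 0.5280.
Compose with the shard (u' = 0.866 in the bullet frame): u_2 = (0.866 + 0.528) / (1 + 0.866·0.528) = 1.3940/1.4573 = 0.9566.

β = +0.957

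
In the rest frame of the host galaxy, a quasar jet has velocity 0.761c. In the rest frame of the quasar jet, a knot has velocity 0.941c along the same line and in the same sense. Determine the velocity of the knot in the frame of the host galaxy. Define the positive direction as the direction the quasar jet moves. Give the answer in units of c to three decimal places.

0.992c

With v = 0.761 and u' = 0.941 (in units of c),
u = (u' + v)/(1 + u'v/c²):
u = (0.941 + 0.761) / (1 + 0.941·0.761) = 1.7020/1.7161 = 0.9918
(Galilean addition would give +1.702c, exceeding c.)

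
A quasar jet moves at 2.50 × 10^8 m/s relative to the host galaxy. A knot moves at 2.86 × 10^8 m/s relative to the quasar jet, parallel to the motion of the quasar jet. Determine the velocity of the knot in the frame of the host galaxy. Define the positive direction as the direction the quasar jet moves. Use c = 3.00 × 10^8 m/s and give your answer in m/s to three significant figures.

2.99 × 10^8 m/s

In units of c (dividing by 3.00 × 10^8 m/s): v = 0.833, u' = 0.953.
u = (u' + v)/(1 + u'v/c²):
u = (0.953 + 0.833) / (1 + 0.953·0.833) = 1.7867/1.7944 = 0.9957
(Galilean addition would give +1.787c, exceeding c.)
Converting back: u = 0.9957 × 3.00 × 10^8 m/s.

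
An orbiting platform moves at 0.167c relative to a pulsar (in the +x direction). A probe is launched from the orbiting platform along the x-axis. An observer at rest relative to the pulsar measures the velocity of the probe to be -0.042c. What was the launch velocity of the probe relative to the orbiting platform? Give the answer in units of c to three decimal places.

-0.208c

Invert the composition law: u' = (u − v)/(1 − uv/c²).
u' = (-0.042 − 0.167) / (1 − (-0.042)(0.167)) = -0.2090/1.0070 = -0.2075.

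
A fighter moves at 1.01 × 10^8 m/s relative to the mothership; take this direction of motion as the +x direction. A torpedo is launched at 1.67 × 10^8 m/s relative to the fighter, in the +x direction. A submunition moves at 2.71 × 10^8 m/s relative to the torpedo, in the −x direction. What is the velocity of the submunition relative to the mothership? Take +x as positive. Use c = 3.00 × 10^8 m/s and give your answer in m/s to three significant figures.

Apply u = (u' + v)/(1 + u'v/c²) successively, working outward toward the mothership.
(Dividing each given speed by c = 3.00 × 10^8 m/s to work in units of c.)
Start: velocity of the fighter relative to the mothership = 0.3367c.
Compose with the torpedo (u' = 0.557 in the fighter frame): u_1 = (0.557 + 0.337) / (1 + 0.557·0.337) = 0.8933/1.1874 = 0.7523.
Compose with the submunition (u' = -0.903 in the torpedo frame): u_2 = (-0.903 + 0.752) / (1 + (-0.903)·0.752) = -0.1510/0.3204 = -0.4713.
So u = -0.4713 × 3.00 × 10^8 m/s.

-1.41 × 10^8 m/s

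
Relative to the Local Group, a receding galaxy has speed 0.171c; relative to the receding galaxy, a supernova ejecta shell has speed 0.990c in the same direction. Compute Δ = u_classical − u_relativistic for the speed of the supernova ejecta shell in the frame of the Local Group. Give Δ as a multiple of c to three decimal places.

Δ = 0.168c

Galilean: u_cl = 0.990 + 0.171 = 1.1610.
Relativistic: u_rel = (0.990 + 0.171) / (1 + 0.990·0.171) = 1.1610/1.1693 = 0.9929.
Δ = 1.1610 − 0.9929 = 0.1681.
(The classical prediction exceeds c; the relativistic result does not.)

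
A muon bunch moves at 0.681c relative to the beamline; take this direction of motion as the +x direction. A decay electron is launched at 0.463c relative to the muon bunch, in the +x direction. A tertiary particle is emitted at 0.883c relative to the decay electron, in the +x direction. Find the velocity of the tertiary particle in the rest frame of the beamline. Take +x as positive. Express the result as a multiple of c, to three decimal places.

0.991c

Apply u = (u' + v)/(1 + u'v/c²) successively, working outward toward the beamline.
Start: velocity of the muon bunch relative to the beamline = 0.6810c.
Compose with the decay electron (u' = 0.463 in the muon bunch frame): u_1 = (0.463 + 0.681) / (1 + 0.463·0.681) = 1.1440/1.3153 = 0.8698.
Compose with the tertiary particle (u' = 0.883 in the decay electron frame): u_2 = (0.883 + 0.870) / (1 + 0.883·0.870) = 1.7528/1.7680 = 0.9914.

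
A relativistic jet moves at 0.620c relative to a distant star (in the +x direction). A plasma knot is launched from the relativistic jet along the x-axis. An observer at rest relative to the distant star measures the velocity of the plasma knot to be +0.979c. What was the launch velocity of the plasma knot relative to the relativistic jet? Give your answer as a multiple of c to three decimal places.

Invert the composition law: u' = (u − v)/(1 − uv/c²).
u' = (0.979 − 0.620) / (1 − (0.979)(0.620)) = 0.3590/0.3930 = 0.9134.

+0.913c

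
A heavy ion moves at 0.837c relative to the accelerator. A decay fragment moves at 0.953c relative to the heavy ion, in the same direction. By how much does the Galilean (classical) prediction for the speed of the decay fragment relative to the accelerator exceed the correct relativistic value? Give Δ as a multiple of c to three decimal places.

Δ = 0.794c

Galilean: u_cl = 0.953 + 0.837 = 1.7900.
Relativistic: u_rel = (0.953 + 0.837) / (1 + 0.953·0.837) = 1.7900/1.7977 = 0.9957.
Δ = 1.7900 − 0.9957 = 0.7943.
(The classical prediction exceeds c; the relativistic result does not.)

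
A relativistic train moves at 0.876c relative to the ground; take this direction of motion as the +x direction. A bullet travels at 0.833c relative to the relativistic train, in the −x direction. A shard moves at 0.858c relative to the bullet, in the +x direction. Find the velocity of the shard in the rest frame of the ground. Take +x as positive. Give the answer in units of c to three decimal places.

Apply u = (u' + v)/(1 + u'v/c²) successively, working outward toward the ground.
Start: velocity of the relativistic train relative to the ground = 0.8760c.
Compose with the bullet (u' = -0.833 in the relativistic train frame): u_1 = (-0.833 + 0.876) / (1 + (-0.833)·0.876) = 0.0430/0.2703 = 0.1591.
Compose with the shard (u' = 0.858 in the bullet frame): u_2 = (0.858 + 0.159) / (1 + 0.858·0.159) = 1.0171/1.1365 = 0.8949.

+0.895c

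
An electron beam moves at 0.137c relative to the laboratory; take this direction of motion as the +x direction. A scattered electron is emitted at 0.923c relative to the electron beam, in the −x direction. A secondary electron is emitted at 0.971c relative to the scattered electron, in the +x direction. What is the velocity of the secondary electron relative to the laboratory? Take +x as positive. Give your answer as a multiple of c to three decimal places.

Apply u = (u' + v)/(1 + u'v/c²) successively, working outward toward the laboratory.
Start: velocity of the electron beam relative to the laboratory = 0.1370c.
Compose with the scattered electron (u' = -0.923 in the electron beam frame): u_1 = (-0.923 + 0.137) / (1 + (-0.923)·0.137) = -0.7860/0.8735 = -0.8998.
Compose with the secondary electron (u' = 0.971 in the scattered electron frame): u_2 = (0.971 + (-0.900)) / (1 + 0.971·(-0.900)) = 0.0712/0.1263 = 0.5638.

+0.564c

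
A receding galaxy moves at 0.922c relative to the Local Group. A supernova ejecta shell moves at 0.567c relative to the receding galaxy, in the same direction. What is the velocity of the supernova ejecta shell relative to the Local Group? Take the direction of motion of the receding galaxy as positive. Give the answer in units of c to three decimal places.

0.978c

With v = 0.922 and u' = 0.567 (in units of c),
u = (u' + v)/(1 + u'v/c²):
u = (0.567 + 0.922) / (1 + 0.567·0.922) = 1.4890/1.5228 = 0.9778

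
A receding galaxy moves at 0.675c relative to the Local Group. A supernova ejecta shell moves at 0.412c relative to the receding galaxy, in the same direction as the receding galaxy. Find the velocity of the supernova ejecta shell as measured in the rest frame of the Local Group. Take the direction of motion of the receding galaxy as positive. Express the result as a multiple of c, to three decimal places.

0.850c

With v = 0.675 and u' = 0.412 (in units of c),
u = (u' + v)/(1 + u'v/c²):
u = (0.412 + 0.675) / (1 + 0.412·0.675) = 1.0870/1.2781 = 0.8505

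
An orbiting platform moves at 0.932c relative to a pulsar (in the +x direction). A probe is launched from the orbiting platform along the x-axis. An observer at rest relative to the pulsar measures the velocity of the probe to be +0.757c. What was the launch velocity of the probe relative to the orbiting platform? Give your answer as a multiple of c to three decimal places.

-0.594c

Invert the composition law: u' = (u − v)/(1 − uv/c²).
u' = (0.757 − 0.932) / (1 − (0.757)(0.932)) = -0.1750/0.2945 = -0.5943.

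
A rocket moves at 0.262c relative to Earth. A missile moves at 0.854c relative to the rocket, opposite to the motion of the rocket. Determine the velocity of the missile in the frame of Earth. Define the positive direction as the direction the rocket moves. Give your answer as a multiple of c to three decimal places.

With v = 0.262 and u' = -0.854 (in units of c),
u = (u' + v)/(1 + u'v/c²):
u = (-0.854 + 0.262) / (1 + (-0.854)·0.262) = -0.5920/0.7763 = -0.7626

-0.763c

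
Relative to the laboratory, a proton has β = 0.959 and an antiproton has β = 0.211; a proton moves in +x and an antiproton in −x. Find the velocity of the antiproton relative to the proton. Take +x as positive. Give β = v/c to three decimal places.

β_A = 0.959, β_B = -0.211.
Transform to A's frame with the inverse velocity-addition law: u' = (u − v)/(1 − uv/c²), taking u = β_B and v = β_A.
u' = (-0.211 − 0.959) / (1 − (0.959)(-0.211)) = -1.1700/1.2023 = -0.9731.

β = -0.973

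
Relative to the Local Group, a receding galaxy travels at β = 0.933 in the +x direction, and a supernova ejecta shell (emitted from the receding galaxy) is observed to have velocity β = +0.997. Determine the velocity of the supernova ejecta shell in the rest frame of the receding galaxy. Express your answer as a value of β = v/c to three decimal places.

Invert the composition law: u' = (u − v)/(1 − uv/c²).
u' = (0.997 − 0.933) / (1 − (0.997)(0.933)) = 0.0640/0.0698 = 0.9169.

β = +0.917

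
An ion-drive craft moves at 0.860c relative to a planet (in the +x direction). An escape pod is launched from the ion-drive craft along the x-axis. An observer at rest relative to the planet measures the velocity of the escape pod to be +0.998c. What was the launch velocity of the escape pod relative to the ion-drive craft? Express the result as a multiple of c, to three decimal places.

Invert the composition law: u' = (u − v)/(1 − uv/c²).
u' = (0.998 − 0.860) / (1 − (0.998)(0.860)) = 0.1380/0.1417 = 0.9738.

+0.974c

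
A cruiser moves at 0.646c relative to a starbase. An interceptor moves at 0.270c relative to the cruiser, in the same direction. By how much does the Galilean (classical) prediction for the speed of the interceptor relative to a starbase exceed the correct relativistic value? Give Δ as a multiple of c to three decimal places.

Δ = 0.136c

Galilean: u_cl = 0.270 + 0.646 = 0.9160.
Relativistic: u_rel = (0.270 + 0.646) / (1 + 0.270·0.646) = 0.9160/1.1744 = 0.7800.
Δ = 0.9160 − 0.7800 = 0.1360.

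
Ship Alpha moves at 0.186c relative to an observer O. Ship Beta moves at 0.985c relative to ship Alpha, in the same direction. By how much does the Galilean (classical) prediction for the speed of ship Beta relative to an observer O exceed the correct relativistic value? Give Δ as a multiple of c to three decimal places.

Δ = 0.181c

Galilean: u_cl = 0.985 + 0.186 = 1.1710.
Relativistic: u_rel = (0.985 + 0.186) / (1 + 0.985·0.186) = 1.1710/1.1832 = 0.9897.
Δ = 1.1710 − 0.9897 = 0.1813.
(The classical prediction exceeds c; the relativistic result does not.)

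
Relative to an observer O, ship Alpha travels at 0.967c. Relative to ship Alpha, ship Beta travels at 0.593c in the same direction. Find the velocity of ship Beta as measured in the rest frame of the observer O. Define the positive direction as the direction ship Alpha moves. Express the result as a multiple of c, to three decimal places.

0.991c

With v = 0.967 and u' = 0.593 (in units of c),
u = (u' + v)/(1 + u'v/c²):
u = (0.593 + 0.967) / (1 + 0.593·0.967) = 1.5600/1.5734 = 0.9915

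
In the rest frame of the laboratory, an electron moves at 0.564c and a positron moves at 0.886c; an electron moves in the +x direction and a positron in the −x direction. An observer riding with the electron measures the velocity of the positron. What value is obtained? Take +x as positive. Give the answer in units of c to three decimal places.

β_A = 0.564, β_B = -0.886.
Transform to A's frame with the inverse velocity-addition law: u' = (u − v)/(1 − uv/c²), taking u = β_B and v = β_A.
u' = (-0.886 − 0.564) / (1 − (0.564)(-0.886)) = -1.4500/1.4997 = -0.9669.

-0.967c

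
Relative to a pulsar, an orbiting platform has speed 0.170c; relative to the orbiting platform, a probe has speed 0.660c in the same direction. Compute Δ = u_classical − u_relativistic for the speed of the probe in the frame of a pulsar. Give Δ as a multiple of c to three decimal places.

Galilean: u_cl = 0.660 + 0.170 = 0.8300.
Relativistic: u_rel = (0.660 + 0.170) / (1 + 0.660·0.170) = 0.8300/1.1122 = 0.7463.
Δ = 0.8300 − 0.7463 = 0.0837.

Δ = 0.084c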